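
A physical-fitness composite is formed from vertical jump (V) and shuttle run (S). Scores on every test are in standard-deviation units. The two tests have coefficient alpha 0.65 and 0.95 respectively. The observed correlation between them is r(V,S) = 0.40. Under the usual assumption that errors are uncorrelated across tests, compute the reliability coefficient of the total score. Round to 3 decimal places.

0.857

Var(V+S) = 2 + 2·[0.40] = 2 + 0.8 = 2.8.
Under uncorrelated errors the observed covariances equal the true-score covariances, so only the own-variance terms attenuate.
True-score variance = [0.65 + 0.95] + 0.8 = 1.6 + 0.8 = 2.4.
Reliability = 2.4 / 2.8 = 0.857.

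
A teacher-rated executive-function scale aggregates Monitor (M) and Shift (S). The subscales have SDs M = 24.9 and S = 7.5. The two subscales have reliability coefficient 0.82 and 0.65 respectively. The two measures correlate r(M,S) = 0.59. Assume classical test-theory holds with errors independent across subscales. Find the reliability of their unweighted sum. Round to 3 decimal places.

Var(M+S) = 24.9² + 7.5² + 2·[24.9·7.5·0.59] = 676.26 + 220.365 = 896.625.
Because errors are independent across components, Cov(Tᵢ,Tⱼ) = Cov(Xᵢ,Xⱼ); the off-diagonal part of the true-score variance is the same as above.
True-score variance = [24.9²·0.82 + 7.5²·0.65] + 220.365 = 544.971 + 220.365 = 765.336.
Reliability = 765.336 / 896.625 = 0.854.

0.854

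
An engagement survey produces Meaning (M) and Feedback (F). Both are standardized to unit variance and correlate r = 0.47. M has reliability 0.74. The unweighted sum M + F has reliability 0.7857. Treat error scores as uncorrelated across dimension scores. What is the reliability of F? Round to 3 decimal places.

Var(M+F) = 2 + 2·0.47 = 2.940.
True-score variance = ρ_M + ρ_F + 2·0.47, so 0.7857 = (0.74 + ρ_F + 0.94) / 2.940.
ρ_F = 0.7857·2.940 − 0.74 − 0.94 = 0.630.

0.630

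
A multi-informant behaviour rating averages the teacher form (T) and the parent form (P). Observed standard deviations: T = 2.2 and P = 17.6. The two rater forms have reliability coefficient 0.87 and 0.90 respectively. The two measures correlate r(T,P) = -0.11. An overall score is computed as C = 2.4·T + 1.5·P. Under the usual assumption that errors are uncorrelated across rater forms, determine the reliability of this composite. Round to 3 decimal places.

0.894

Var(C) = 2.4²·2.2² + 1.5²·17.6² + 2·[3.6·2.2·17.6·(-0.11)] = 724.838 − 30.6662 = 694.172.
With uncorrelated errors the cross-covariances are all true-score covariance, so they carry over unchanged; only the diagonal terms shrink to ρᵢσᵢ².
True-score variance = [2.4²·2.2²·0.87 + 1.5²·17.6²·0.90] − 30.6662 = 651.518 − 30.6662 = 620.852.
Reliability = 620.852 / 694.172 = 0.894.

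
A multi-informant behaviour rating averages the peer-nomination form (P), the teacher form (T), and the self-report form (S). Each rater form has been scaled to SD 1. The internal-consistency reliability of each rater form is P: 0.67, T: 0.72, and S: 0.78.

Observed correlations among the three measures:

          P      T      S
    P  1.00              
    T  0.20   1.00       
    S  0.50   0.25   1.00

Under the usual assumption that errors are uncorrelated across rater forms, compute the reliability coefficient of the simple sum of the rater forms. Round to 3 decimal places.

Var(P+T+S) = 3 + 2·[0.20 + 0.50 + 0.25] = 3 + 1.9 = 4.9.
Under uncorrelated errors the observed covariances equal the true-score covariances, so only the own-variance terms attenuate.
True-score variance = [0.67 + 0.72 + 0.78] + 1.9 = 2.17 + 1.9 = 4.07.
Reliability = 4.07 / 4.9 = 0.831.

0.831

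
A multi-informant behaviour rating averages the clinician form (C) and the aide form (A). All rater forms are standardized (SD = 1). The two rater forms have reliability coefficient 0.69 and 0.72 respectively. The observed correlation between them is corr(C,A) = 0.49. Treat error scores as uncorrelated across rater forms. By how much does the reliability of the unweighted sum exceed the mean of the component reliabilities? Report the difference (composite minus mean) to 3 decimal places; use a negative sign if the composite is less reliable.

Var(sum) = 2 + 0.98 = 2.98; true-score variance = 1.41 + 0.98 = 2.39; composite reliability = 0.8020.
Mean component reliability = 0.7050.
Difference = 0.8020 − 0.7050 = 0.097.

0.097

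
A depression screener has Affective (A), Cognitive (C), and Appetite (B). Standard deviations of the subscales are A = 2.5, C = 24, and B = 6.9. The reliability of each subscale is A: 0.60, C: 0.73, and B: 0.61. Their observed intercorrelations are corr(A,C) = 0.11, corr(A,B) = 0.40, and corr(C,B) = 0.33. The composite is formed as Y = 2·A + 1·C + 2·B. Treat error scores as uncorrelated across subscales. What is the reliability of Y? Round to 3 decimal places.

Var(Y) = 2²·2.5² + 24² + 2²·6.9² + 2·[2·2.5·24·0.11 + 4·2.5·6.9·0.40 + 2·24·6.9·0.33] = 791.44 + 300.192 = 1091.63.
Because errors are independent across components, Cov(Tᵢ,Tⱼ) = Cov(Xᵢ,Xⱼ); the off-diagonal part of the true-score variance is the same as above.
True-score variance = [2²·2.5²·0.60 + 24²·0.73 + 2²·6.9²·0.61] + 300.192 = 551.648 + 300.192 = 851.84.
Reliability = 851.84 / 1091.63 = 0.780.

0.780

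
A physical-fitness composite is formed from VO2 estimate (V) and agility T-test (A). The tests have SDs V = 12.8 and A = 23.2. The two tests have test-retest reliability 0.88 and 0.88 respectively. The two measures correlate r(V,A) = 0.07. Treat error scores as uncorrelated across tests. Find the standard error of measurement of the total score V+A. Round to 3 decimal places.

Var(total) = 702.08 + 41.5744 = 743.654.
True-score variance = 617.83 + 41.5744 = 659.405, so reliability = 0.8867.
Error variance = 743.654 − 659.405 = 84.2496; SEM = √84.2496 = 9.179.

9.179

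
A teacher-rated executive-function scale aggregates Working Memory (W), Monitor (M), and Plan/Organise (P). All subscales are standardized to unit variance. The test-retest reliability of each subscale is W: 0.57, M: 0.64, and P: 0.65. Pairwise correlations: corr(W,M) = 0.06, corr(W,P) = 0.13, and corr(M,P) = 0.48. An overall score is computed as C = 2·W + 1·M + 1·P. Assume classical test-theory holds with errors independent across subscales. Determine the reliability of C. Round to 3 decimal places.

Var(C) = 2² + 1 + 1 + 2·[2·0.06 + 2·0.13 + 0.48] = 6 + 1.72 = 7.72.
With uncorrelated errors the cross-covariances are all true-score covariance, so they carry over unchanged; only the diagonal terms shrink to ρᵢσᵢ².
True-score variance = [2²·0.57 + 0.64 + 0.65] + 1.72 = 3.57 + 1.72 = 5.29.
Reliability = 5.29 / 7.72 = 0.685.

0.685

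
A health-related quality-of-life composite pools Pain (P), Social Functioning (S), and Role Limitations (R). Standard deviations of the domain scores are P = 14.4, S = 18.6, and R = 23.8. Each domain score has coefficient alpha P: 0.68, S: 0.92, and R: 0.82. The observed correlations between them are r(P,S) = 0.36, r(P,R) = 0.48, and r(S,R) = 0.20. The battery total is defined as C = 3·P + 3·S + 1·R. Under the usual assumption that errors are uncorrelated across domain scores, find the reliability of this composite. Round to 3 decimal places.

0.892

Var(C) = 3²·14.4² + 3²·18.6² + 23.8² + 2·[9·14.4·18.6·0.36 + 3·14.4·23.8·0.48 + 3·18.6·23.8·0.20] = 5546.32 + 3253.85 = 8800.17.
With uncorrelated errors the cross-covariances are all true-score covariance, so they carry over unchanged; only the diagonal terms shrink to ρᵢσᵢ².
True-score variance = [3²·14.4²·0.68 + 3²·18.6²·0.92 + 23.8²·0.82] + 3253.85 = 4598.07 + 3253.85 = 7851.93.
Reliability = 7851.93 / 8800.17 = 0.892.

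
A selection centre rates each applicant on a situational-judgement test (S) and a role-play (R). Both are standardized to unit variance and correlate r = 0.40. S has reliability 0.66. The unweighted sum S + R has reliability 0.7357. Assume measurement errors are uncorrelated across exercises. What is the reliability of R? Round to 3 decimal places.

0.600

Var(S+R) = 2 + 2·0.40 = 2.800.
True-score variance = ρ_S + ρ_R + 2·0.40, so 0.7357 = (0.66 + ρ_R + 0.80) / 2.800.
ρ_R = 0.7357·2.800 − 0.66 − 0.80 = 0.600.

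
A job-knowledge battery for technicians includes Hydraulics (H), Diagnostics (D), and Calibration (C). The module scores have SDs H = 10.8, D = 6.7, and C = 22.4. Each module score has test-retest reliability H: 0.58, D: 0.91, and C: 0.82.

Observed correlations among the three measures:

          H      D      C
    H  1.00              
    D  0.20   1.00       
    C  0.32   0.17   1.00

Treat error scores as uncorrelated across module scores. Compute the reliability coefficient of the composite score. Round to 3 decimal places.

Var(H+D+C) = 10.8² + 6.7² + 22.4² + 2·[10.8·6.7·0.20 + 10.8·22.4·0.32 + 6.7·22.4·0.17] = 663.29 + 234.8 = 898.09.
Under uncorrelated errors the observed covariances equal the true-score covariances, so only the own-variance terms attenuate.
True-score variance = [10.8²·0.58 + 6.7²·0.91 + 22.4²·0.82] + 234.8 = 519.944 + 234.8 = 754.744.
Reliability = 754.744 / 898.09 = 0.840.

0.840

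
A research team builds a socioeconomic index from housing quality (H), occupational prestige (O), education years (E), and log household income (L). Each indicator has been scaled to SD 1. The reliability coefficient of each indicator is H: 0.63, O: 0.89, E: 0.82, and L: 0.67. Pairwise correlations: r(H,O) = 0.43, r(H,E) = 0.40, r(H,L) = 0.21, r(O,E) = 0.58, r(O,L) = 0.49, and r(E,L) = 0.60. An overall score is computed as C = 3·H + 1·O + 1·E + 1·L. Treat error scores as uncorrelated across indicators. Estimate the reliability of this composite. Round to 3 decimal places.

0.817

Var(C) = 3² + 1 + 1 + 1 + 2·[3·0.43 + 3·0.40 + 3·0.21 + 0.58 + 0.49 + 0.60] = 12 + 9.58 = 21.58.
Because errors are independent across components, Cov(Tᵢ,Tⱼ) = Cov(Xᵢ,Xⱼ); the off-diagonal part of the true-score variance is the same as above.
True-score variance = [3²·0.63 + 0.89 + 0.82 + 0.67] + 9.58 = 8.05 + 9.58 = 17.63.
Reliability = 17.63 / 21.58 = 0.817.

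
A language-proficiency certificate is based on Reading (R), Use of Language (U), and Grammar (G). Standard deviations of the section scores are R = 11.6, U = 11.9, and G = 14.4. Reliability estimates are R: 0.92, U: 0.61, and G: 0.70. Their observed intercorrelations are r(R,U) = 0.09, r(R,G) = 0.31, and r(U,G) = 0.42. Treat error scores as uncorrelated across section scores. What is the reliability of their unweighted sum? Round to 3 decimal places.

0.830

Var(R+U+G) = 11.6² + 11.9² + 14.4² + 2·[11.6·11.9·0.09 + 11.6·14.4·0.31 + 11.9·14.4·0.42] = 483.53 + 272.354 = 755.884.
With uncorrelated errors the cross-covariances are all true-score covariance, so they carry over unchanged; only the diagonal terms shrink to ρᵢσᵢ².
True-score variance = [11.6²·0.92 + 11.9²·0.61 + 14.4²·0.70] + 272.354 = 355.329 + 272.354 = 627.684.
Reliability = 627.684 / 755.884 = 0.830.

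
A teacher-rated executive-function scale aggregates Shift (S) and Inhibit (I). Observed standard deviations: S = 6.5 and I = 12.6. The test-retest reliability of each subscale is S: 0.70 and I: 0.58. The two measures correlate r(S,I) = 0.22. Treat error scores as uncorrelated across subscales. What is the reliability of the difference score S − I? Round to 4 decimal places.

0.5190

Var(S−I) = 6.5² + 12.6² − 2·6.5·12.6·0.22 = 201.01 − 36.036 = 164.974.
With uncorrelated errors the cross-covariances are all true-score covariance, so they carry over unchanged; only the diagonal terms shrink to ρᵢσᵢ².
True-score variance = [6.5²·0.70 + 12.6²·0.58] − 36.036 = 121.656 − 36.036 = 85.6198.
Reliability = 85.6198 / 164.974 = 0.5190.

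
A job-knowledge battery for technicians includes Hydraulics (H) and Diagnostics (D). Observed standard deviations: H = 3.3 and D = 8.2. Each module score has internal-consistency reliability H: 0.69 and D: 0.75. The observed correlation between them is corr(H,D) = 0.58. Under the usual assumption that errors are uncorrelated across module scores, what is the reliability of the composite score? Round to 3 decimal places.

0.816

Var(H+D) = 3.3² + 8.2² + 2·[3.3·8.2·0.58] = 78.13 + 31.3896 = 109.52.
With uncorrelated errors the cross-covariances are all true-score covariance, so they carry over unchanged; only the diagonal terms shrink to ρᵢσᵢ².
True-score variance = [3.3²·0.69 + 8.2²·0.75] + 31.3896 = 57.9441 + 31.3896 = 89.3337.
Reliability = 89.3337 / 109.52 = 0.816.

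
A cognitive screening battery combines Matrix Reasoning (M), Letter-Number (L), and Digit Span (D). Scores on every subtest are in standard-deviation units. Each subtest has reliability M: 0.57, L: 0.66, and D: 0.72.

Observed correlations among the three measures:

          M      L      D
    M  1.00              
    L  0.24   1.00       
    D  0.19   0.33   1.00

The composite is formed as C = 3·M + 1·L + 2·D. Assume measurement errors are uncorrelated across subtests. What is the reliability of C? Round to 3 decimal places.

0.720

Var(C) = 3² + 1 + 2² + 2·[3·0.24 + 6·0.19 + 2·0.33] = 14 + 5.04 = 19.04.
Under uncorrelated errors the observed covariances equal the true-score covariances, so only the own-variance terms attenuate.
True-score variance = [3²·0.57 + 0.66 + 2²·0.72] + 5.04 = 8.67 + 5.04 = 13.71.
Reliability = 13.71 / 19.04 = 0.720.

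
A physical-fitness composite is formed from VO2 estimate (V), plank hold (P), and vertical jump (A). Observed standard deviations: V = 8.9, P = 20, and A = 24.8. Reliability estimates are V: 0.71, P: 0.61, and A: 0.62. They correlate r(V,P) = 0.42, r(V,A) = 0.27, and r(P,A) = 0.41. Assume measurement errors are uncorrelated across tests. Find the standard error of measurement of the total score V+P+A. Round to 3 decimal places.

Var(total) = 1094.25 + 675.429 = 1769.68.
True-score variance = 681.564 + 675.429 = 1356.99, so reliability = 0.7668.
Error variance = 1769.68 − 1356.99 = 412.686; SEM = √412.686 = 20.315.

20.315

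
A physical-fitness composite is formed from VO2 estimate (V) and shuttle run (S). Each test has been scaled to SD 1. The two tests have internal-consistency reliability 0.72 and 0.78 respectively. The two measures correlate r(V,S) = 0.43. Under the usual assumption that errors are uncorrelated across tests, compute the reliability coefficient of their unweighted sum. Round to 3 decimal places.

Var(V+S) = 2 + 2·[0.43] = 2 + 0.86 = 2.86.
With uncorrelated errors the cross-covariances are all true-score covariance, so they carry over unchanged; only the diagonal terms shrink to ρᵢσᵢ².
True-score variance = [0.72 + 0.78] + 0.86 = 1.5 + 0.86 = 2.36.
Reliability = 2.36 / 2.86 = 0.825.

0.825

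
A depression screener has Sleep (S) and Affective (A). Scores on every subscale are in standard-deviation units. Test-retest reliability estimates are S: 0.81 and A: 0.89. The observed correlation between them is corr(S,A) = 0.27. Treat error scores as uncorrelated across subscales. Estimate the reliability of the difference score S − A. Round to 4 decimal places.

0.7945

Var(S−A) = 1 + 1 − 2·0.27 = 2 − 0.54 = 1.46.
With uncorrelated errors the cross-covariances are all true-score covariance, so they carry over unchanged; only the diagonal terms shrink to ρᵢσᵢ².
True-score variance = [0.81 + 0.89] − 0.54 = 1.7 − 0.54 = 1.16.
Reliability = 1.16 / 1.46 = 0.7945.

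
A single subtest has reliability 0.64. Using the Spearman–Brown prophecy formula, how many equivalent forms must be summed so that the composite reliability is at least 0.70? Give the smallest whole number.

k ≥ ρ*(1−ρ₁)/(ρ₁(1−ρ*)) = 0.70·0.36 / (0.64·0.30) = 1.312.
Smallest integer k = 2.

2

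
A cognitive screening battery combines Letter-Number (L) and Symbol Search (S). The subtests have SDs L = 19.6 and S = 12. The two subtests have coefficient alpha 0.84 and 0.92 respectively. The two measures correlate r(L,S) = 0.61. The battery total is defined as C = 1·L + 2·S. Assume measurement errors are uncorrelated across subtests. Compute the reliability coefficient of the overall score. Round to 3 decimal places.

Var(C) = 19.6² + 2²·12² + 2·[2·19.6·12·0.61] = 960.16 + 573.888 = 1534.05.
With uncorrelated errors the cross-covariances are all true-score covariance, so they carry over unchanged; only the diagonal terms shrink to ρᵢσᵢ².
True-score variance = [19.6²·0.84 + 2²·12²·0.92] + 573.888 = 852.614 + 573.888 = 1426.5.
Reliability = 1426.5 / 1534.05 = 0.930.

0.930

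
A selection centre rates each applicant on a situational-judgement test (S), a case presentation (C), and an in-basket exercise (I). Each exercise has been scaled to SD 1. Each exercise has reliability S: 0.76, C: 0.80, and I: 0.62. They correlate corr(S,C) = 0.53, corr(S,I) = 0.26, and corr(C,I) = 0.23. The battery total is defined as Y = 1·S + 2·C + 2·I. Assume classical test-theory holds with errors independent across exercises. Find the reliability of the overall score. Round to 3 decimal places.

Var(Y) = 1 + 2² + 2² + 2·[2·0.53 + 2·0.26 + 4·0.23] = 9 + 5 = 14.
With uncorrelated errors the cross-covariances are all true-score covariance, so they carry over unchanged; only the diagonal terms shrink to ρᵢσᵢ².
True-score variance = [0.76 + 2²·0.80 + 2²·0.62] + 5 = 6.44 + 5 = 11.44.
Reliability = 11.44 / 14 = 0.817.

0.817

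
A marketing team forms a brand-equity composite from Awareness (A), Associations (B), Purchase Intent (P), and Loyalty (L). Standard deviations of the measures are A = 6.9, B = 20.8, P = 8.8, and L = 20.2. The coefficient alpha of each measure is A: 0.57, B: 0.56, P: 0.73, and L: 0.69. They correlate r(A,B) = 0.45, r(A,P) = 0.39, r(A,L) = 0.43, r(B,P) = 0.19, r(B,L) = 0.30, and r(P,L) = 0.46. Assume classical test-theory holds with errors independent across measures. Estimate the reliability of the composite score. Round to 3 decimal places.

Var(A+B+P+L) = 6.9² + 20.8² + 8.8² + 20.2² + 2·[6.9·20.8·0.45 + 6.9·8.8·0.39 + 6.9·20.2·0.43 + 20.8·8.8·0.19 + 20.8·20.2·0.30 + 8.8·20.2·0.46] = 965.73 + 781.587 = 1747.32.
With uncorrelated errors the cross-covariances are all true-score covariance, so they carry over unchanged; only the diagonal terms shrink to ρᵢσᵢ².
True-score variance = [6.9²·0.57 + 20.8²·0.56 + 8.8²·0.73 + 20.2²·0.69] + 781.587 = 607.495 + 781.587 = 1389.08.
Reliability = 1389.08 / 1747.32 = 0.795.

0.795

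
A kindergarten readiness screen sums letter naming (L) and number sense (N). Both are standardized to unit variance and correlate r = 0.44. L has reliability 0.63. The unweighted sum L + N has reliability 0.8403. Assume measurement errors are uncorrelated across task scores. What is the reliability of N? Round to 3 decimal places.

Var(L+N) = 2 + 2·0.44 = 2.880.
True-score variance = ρ_L + ρ_N + 2·0.44, so 0.8403 = (0.63 + ρ_N + 0.88) / 2.880.
ρ_N = 0.8403·2.880 − 0.63 − 0.88 = 0.910.

0.910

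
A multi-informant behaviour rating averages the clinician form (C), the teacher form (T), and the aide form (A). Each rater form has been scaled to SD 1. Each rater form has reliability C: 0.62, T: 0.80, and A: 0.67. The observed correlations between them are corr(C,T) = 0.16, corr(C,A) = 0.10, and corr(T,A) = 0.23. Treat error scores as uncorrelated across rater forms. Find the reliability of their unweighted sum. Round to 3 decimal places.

Var(C+T+A) = 3 + 2·[0.16 + 0.10 + 0.23] = 3 + 0.98 = 3.98.
Because errors are independent across components, Cov(Tᵢ,Tⱼ) = Cov(Xᵢ,Xⱼ); the off-diagonal part of the true-score variance is the same as above.
True-score variance = [0.62 + 0.80 + 0.67] + 0.98 = 2.09 + 0.98 = 3.07.
Reliability = 3.07 / 3.98 = 0.771.

0.771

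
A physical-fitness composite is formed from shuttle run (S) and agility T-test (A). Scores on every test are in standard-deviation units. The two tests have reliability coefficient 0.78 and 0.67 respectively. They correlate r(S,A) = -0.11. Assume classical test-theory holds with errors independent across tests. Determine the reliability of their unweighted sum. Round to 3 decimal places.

0.691

Var(S+A) = 2 + 2·[(-0.11)] = 2 − 0.22 = 1.78.
Under uncorrelated errors the observed covariances equal the true-score covariances, so only the own-variance terms attenuate.
True-score variance = [0.78 + 0.67] − 0.22 = 1.45 − 0.22 = 1.23.
Reliability = 1.23 / 1.78 = 0.691.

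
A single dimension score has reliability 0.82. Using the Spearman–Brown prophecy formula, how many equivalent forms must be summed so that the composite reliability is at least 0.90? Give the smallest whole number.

2

k ≥ ρ*(1−ρ₁)/(ρ₁(1−ρ*)) = 0.90·0.18 / (0.82·0.10) = 1.976.
Smallest integer k = 2.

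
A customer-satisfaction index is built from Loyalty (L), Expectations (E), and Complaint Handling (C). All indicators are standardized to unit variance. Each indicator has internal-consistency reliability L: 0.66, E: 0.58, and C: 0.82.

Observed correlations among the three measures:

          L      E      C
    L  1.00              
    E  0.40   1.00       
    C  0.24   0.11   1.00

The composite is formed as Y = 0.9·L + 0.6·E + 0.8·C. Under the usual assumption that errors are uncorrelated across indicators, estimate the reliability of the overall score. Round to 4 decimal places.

0.7988

Var(Y) = 0.9² + 0.6² + 0.8² + 2·[0.54·0.40 + 0.72·0.24 + 0.48·0.11] = 1.81 + 0.8832 = 2.6932.
Because errors are independent across components, Cov(Tᵢ,Tⱼ) = Cov(Xᵢ,Xⱼ); the off-diagonal part of the true-score variance is the same as above.
True-score variance = [0.9²·0.66 + 0.6²·0.58 + 0.8²·0.82] + 0.8832 = 1.2682 + 0.8832 = 2.1514.
Reliability = 2.1514 / 2.6932 = 0.7988.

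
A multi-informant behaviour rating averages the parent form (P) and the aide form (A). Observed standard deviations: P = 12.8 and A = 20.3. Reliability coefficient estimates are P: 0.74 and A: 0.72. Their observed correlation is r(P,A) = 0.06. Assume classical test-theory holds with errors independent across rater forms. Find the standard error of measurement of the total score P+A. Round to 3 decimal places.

Var(total) = 575.93 + 31.1808 = 607.111.
True-score variance = 417.946 + 31.1808 = 449.127, so reliability = 0.7398.
Error variance = 607.111 − 449.127 = 157.984; SEM = √157.984 = 12.569.

12.569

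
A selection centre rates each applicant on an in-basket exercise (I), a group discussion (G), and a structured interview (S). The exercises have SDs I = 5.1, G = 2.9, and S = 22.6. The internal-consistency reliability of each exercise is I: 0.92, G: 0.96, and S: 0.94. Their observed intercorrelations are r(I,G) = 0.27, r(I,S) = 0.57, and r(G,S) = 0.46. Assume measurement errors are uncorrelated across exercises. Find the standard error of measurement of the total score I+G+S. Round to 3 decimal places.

5.750

Var(total) = 545.18 + 199.68 = 744.86.
True-score variance = 512.117 + 199.68 = 711.797, so reliability = 0.9556.
Error variance = 744.86 − 711.797 = 33.0628; SEM = √33.0628 = 5.750.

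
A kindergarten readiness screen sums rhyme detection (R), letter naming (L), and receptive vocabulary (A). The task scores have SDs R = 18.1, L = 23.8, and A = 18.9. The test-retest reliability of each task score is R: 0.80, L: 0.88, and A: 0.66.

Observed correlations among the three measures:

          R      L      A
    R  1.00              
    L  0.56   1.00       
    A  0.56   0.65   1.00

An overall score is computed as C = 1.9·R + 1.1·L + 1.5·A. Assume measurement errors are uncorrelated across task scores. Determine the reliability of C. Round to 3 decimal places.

Var(C) = 1.9²·18.1² + 1.1²·23.8² + 1.5²·18.9² + 2·[2.09·18.1·23.8·0.56 + 2.85·18.1·18.9·0.56 + 1.65·23.8·18.9·0.65] = 2671.79 + 3065.19 = 5736.97.
With uncorrelated errors the cross-covariances are all true-score covariance, so they carry over unchanged; only the diagonal terms shrink to ρᵢσᵢ².
True-score variance = [1.9²·18.1²·0.80 + 1.1²·23.8²·0.88 + 1.5²·18.9²·0.66] + 3065.19 = 2079.74 + 3065.19 = 5144.92.
Reliability = 5144.92 / 5736.97 = 0.897.

0.897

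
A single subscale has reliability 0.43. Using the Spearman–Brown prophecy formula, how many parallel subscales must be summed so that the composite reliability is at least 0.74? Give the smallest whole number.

k ≥ ρ*(1−ρ₁)/(ρ₁(1−ρ*)) = 0.74·0.57 / (0.43·0.26) = 3.773.
Smallest integer k = 4.

4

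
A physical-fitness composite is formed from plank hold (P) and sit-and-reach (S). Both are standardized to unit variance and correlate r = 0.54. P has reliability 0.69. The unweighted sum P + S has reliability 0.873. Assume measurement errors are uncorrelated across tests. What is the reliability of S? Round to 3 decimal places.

0.919

Var(P+S) = 2 + 2·0.54 = 3.080.
True-score variance = ρ_P + ρ_S + 2·0.54, so 0.873 = (0.69 + ρ_S + 1.08) / 3.080.
ρ_S = 0.873·3.080 − 0.69 − 1.08 = 0.919.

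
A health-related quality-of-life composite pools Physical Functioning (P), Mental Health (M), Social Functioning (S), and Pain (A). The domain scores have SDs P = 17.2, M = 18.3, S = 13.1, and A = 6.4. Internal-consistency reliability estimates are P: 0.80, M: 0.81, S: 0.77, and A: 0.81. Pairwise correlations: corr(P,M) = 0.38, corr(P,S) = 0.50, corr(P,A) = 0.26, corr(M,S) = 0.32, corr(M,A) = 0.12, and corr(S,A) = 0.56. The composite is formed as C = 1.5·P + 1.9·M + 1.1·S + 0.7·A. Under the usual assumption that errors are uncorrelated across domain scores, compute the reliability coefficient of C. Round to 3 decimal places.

Var(C) = 1.5²·17.2² + 1.9²·18.3² + 1.1²·13.1² + 0.7²·6.4² + 2·[2.85·17.2·18.3·0.38 + 1.65·17.2·13.1·0.50 + 1.05·17.2·6.4·0.26 + 2.09·18.3·13.1·0.32 + 1.33·18.3·6.4·0.12 + 0.77·13.1·6.4·0.56] = 2102.31 + 1544 = 3646.31.
Under uncorrelated errors the observed covariances equal the true-score covariances, so only the own-variance terms attenuate.
True-score variance = [1.5²·17.2²·0.80 + 1.9²·18.3²·0.81 + 1.1²·13.1²·0.77 + 0.7²·6.4²·0.81] + 1544 = 1687.91 + 1544 = 3231.91.
Reliability = 3231.91 / 3646.31 = 0.886.

0.886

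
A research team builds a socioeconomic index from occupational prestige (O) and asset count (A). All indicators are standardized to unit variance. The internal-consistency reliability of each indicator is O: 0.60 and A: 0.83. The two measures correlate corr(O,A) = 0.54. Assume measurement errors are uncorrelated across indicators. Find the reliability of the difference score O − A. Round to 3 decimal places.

0.380

Var(O−A) = 1 + 1 − 2·0.54 = 2 − 1.08 = 0.92.
Because errors are independent across components, Cov(Tᵢ,Tⱼ) = Cov(Xᵢ,Xⱼ); the off-diagonal part of the true-score variance is the same as above.
True-score variance = [0.60 + 0.83] − 1.08 = 1.43 − 1.08 = 0.35.
Reliability = 0.35 / 0.92 = 0.380.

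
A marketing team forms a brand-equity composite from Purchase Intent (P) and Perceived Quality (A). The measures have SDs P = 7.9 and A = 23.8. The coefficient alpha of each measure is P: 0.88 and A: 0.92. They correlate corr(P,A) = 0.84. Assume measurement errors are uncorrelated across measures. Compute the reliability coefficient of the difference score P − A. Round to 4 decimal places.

Var(P−A) = 7.9² + 23.8² − 2·7.9·23.8·0.84 = 628.85 − 315.874 = 312.976.
Under uncorrelated errors the observed covariances equal the true-score covariances, so only the own-variance terms attenuate.
True-score variance = [7.9²·0.88 + 23.8²·0.92] − 315.874 = 576.046 − 315.874 = 260.172.
Reliability = 260.172 / 312.976 = 0.8313.

0.8313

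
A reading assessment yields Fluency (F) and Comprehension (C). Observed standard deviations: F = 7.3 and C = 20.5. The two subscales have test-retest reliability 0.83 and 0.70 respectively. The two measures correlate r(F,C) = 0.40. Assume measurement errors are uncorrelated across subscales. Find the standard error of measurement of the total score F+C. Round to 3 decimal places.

11.625

Var(total) = 473.54 + 119.72 = 593.26.
True-score variance = 338.406 + 119.72 = 458.126, so reliability = 0.7722.
Error variance = 593.26 − 458.126 = 135.134; SEM = √135.134 = 11.625.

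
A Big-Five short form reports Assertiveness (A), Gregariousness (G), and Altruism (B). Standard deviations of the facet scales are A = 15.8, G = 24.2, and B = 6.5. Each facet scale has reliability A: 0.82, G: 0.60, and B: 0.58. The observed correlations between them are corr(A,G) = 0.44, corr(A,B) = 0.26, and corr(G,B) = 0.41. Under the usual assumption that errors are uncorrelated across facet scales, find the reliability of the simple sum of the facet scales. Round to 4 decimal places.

0.7874

Var(A+G+B) = 15.8² + 24.2² + 6.5² + 2·[15.8·24.2·0.44 + 15.8·6.5·0.26 + 24.2·6.5·0.41] = 877.53 + 518.867 = 1396.4.
Because errors are independent across components, Cov(Tᵢ,Tⱼ) = Cov(Xᵢ,Xⱼ); the off-diagonal part of the true-score variance is the same as above.
True-score variance = [15.8²·0.82 + 24.2²·0.60 + 6.5²·0.58] + 518.867 = 580.594 + 518.867 = 1099.46.
Reliability = 1099.46 / 1396.4 = 0.7874.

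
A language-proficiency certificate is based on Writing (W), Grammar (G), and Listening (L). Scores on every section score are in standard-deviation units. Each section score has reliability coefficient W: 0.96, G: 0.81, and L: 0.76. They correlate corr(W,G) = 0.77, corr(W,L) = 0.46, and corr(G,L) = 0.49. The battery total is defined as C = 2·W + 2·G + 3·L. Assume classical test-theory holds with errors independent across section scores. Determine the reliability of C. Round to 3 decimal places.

Var(C) = 2² + 2² + 3² + 2·[4·0.77 + 6·0.46 + 6·0.49] = 17 + 17.56 = 34.56.
Because errors are independent across components, Cov(Tᵢ,Tⱼ) = Cov(Xᵢ,Xⱼ); the off-diagonal part of the true-score variance is the same as above.
True-score variance = [2²·0.96 + 2²·0.81 + 3²·0.76] + 17.56 = 13.92 + 17.56 = 31.48.
Reliability = 31.48 / 34.56 = 0.911.

0.911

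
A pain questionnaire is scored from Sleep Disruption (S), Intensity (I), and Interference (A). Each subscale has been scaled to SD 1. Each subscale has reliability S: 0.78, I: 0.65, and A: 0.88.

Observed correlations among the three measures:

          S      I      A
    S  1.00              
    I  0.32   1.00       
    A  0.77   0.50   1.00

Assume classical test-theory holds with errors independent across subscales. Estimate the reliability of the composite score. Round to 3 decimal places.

Var(S+I+A) = 3 + 2·[0.32 + 0.77 + 0.50] = 3 + 3.18 = 6.18.
Because errors are independent across components, Cov(Tᵢ,Tⱼ) = Cov(Xᵢ,Xⱼ); the off-diagonal part of the true-score variance is the same as above.
True-score variance = [0.78 + 0.65 + 0.88] + 3.18 = 2.31 + 3.18 = 5.49.
Reliability = 5.49 / 6.18 = 0.888.

0.888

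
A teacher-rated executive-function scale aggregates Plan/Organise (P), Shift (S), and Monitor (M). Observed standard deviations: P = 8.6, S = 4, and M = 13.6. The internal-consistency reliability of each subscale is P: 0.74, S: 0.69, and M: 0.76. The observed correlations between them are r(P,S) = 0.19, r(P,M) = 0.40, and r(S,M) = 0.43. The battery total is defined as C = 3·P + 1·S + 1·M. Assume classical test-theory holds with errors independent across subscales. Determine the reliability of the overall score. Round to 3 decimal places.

Var(C) = 3²·8.6² + 4² + 13.6² + 2·[3·8.6·4·0.19 + 3·8.6·13.6·0.40 + 4·13.6·0.43] = 866.6 + 366.704 = 1233.3.
Because errors are independent across components, Cov(Tᵢ,Tⱼ) = Cov(Xᵢ,Xⱼ); the off-diagonal part of the true-score variance is the same as above.
True-score variance = [3²·8.6²·0.74 + 4²·0.69 + 13.6²·0.76] + 366.704 = 644.183 + 366.704 = 1010.89.
Reliability = 1010.89 / 1233.3 = 0.820.

0.820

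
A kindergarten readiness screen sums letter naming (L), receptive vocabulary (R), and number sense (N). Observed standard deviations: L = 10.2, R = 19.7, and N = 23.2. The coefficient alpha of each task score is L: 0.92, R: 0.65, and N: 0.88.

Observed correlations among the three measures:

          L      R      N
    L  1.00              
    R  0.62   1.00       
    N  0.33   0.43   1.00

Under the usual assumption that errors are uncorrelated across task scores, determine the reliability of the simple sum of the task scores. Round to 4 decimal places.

Var(L+R+N) = 10.2² + 19.7² + 23.2² + 2·[10.2·19.7·0.62 + 10.2·23.2·0.33 + 19.7·23.2·0.43] = 1030.37 + 798.402 = 1828.77.
Because errors are independent across components, Cov(Tᵢ,Tⱼ) = Cov(Xᵢ,Xⱼ); the off-diagonal part of the true-score variance is the same as above.
True-score variance = [10.2²·0.92 + 19.7²·0.65 + 23.2²·0.88] + 798.402 = 821.626 + 798.402 = 1620.03.
Reliability = 1620.03 / 1828.77 = 0.8859.

0.8859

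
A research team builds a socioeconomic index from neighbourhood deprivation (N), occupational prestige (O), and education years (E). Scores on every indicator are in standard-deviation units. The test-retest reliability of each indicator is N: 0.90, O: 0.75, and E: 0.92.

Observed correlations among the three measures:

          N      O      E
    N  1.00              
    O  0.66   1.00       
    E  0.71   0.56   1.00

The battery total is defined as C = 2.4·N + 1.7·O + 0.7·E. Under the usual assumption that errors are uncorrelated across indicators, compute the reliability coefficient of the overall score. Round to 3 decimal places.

0.927

Var(C) = 2.4² + 1.7² + 0.7² + 2·[4.08·0.66 + 1.68·0.71 + 1.19·0.56] = 9.14 + 9.104 = 18.244.
Because errors are independent across components, Cov(Tᵢ,Tⱼ) = Cov(Xᵢ,Xⱼ); the off-diagonal part of the true-score variance is the same as above.
True-score variance = [2.4²·0.90 + 1.7²·0.75 + 0.7²·0.92] + 9.104 = 7.8023 + 9.104 = 16.9063.
Reliability = 16.9063 / 18.244 = 0.927.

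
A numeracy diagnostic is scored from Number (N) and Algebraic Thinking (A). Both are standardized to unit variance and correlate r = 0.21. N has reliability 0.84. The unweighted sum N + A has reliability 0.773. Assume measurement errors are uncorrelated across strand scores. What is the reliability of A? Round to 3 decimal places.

Var(N+A) = 2 + 2·0.21 = 2.420.
True-score variance = ρ_N + ρ_A + 2·0.21, so 0.773 = (0.84 + ρ_A + 0.42) / 2.420.
ρ_A = 0.773·2.420 − 0.84 − 0.42 = 0.611.

0.611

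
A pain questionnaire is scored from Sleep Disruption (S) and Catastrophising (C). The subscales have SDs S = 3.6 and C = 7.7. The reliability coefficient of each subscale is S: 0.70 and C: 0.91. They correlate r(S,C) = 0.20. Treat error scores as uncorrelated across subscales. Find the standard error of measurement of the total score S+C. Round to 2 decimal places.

3.04

Var(total) = 72.25 + 11.088 = 83.338.
True-score variance = 63.0259 + 11.088 = 74.1139, so reliability = 0.8893.
Error variance = 83.338 − 74.1139 = 9.2241; SEM = √9.2241 = 3.04.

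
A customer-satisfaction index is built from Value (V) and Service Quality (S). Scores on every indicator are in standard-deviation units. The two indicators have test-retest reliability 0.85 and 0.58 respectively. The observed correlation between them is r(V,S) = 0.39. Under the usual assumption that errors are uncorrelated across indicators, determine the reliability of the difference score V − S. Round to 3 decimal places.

Var(V−S) = 1 + 1 − 2·0.39 = 2 − 0.78 = 1.22.
Under uncorrelated errors the observed covariances equal the true-score covariances, so only the own-variance terms attenuate.
True-score variance = [0.85 + 0.58] − 0.78 = 1.43 − 0.78 = 0.65.
Reliability = 0.65 / 1.22 = 0.533.

0.533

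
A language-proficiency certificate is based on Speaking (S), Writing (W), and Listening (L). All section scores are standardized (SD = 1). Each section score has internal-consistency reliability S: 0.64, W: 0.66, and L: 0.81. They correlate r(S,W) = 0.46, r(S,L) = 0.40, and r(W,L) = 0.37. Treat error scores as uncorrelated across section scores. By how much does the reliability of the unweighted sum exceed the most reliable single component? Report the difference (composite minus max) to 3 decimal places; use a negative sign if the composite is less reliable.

0.027

Var(sum) = 3 + 2.46 = 5.46; true-score variance = 2.11 + 2.46 = 4.57; composite reliability = 0.8370.
Max component reliability = 0.8100.
Difference = 0.8370 − 0.8100 = 0.027.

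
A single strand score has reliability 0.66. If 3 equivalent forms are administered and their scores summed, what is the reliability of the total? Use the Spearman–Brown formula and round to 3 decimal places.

ρ_k = kρ / (1 + (k−1)ρ) = 3·0.66 / (1 + 2·0.66) = 1.980 / 2.320 = 0.853.

0.853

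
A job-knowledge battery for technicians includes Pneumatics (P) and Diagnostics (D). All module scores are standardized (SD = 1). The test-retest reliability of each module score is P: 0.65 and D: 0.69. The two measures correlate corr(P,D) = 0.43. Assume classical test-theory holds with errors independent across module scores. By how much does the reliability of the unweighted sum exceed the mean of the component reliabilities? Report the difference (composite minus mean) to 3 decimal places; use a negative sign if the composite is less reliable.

0.099

Var(sum) = 2 + 0.86 = 2.86; true-score variance = 1.34 + 0.86 = 2.2; composite reliability = 0.7692.
Mean component reliability = 0.6700.
Difference = 0.7692 − 0.6700 = 0.099.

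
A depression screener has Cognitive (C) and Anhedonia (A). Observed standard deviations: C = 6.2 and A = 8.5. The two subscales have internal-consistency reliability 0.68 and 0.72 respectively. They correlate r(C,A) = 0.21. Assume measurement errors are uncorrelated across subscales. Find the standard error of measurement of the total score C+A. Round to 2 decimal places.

Var(total) = 110.69 + 22.134 = 132.824.
True-score variance = 78.1592 + 22.134 = 100.293, so reliability = 0.7551.
Error variance = 132.824 − 100.293 = 32.5308; SEM = √32.5308 = 5.70.

5.70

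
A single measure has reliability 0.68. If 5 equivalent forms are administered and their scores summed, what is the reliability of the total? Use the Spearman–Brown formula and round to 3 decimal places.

0.914

ρ_k = kρ / (1 + (k−1)ρ) = 5·0.68 / (1 + 4·0.68) = 3.400 / 3.720 = 0.914.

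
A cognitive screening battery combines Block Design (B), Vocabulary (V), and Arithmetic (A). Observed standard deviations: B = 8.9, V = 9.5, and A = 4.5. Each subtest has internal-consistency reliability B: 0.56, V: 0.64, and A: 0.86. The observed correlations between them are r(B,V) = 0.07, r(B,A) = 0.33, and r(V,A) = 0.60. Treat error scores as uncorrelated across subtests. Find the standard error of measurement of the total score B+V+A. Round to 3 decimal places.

8.377

Var(total) = 189.71 + 89.57 = 279.28.
True-score variance = 119.533 + 89.57 = 209.103, so reliability = 0.7487.
Error variance = 279.28 − 209.103 = 70.1774; SEM = √70.1774 = 8.377.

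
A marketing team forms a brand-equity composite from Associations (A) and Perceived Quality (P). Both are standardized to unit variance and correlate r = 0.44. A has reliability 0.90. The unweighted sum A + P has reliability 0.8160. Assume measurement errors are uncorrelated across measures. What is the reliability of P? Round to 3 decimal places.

0.570

Var(A+P) = 2 + 2·0.44 = 2.880.
True-score variance = ρ_A + ρ_P + 2·0.44, so 0.8160 = (0.90 + ρ_P + 0.88) / 2.880.
ρ_P = 0.8160·2.880 − 0.90 − 0.88 = 0.570.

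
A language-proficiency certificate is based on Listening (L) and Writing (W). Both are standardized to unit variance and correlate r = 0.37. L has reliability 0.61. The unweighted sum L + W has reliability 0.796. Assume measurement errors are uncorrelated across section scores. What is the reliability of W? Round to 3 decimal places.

Var(L+W) = 2 + 2·0.37 = 2.740.
True-score variance = ρ_L + ρ_W + 2·0.37, so 0.796 = (0.61 + ρ_W + 0.74) / 2.740.
ρ_W = 0.796·2.740 − 0.61 − 0.74 = 0.831.

0.831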